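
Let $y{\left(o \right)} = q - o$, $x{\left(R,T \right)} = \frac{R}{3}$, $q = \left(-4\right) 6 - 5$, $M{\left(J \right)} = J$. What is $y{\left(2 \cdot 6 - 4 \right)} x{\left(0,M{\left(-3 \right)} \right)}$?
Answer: $0$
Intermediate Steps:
$q = -29$ ($q = -24 - 5 = -29$)
$x{\left(R,T \right)} = \frac{R}{3}$ ($x{\left(R,T \right)} = R \frac{1}{3} = \frac{R}{3}$)
$y{\left(o \right)} = -29 - o$
$y{\left(2 \cdot 6 - 4 \right)} x{\left(0,M{\left(-3 \right)} \right)} = \left(-29 - \left(2 \cdot 6 - 4\right)\right) \frac{1}{3} \cdot 0 = \left(-29 - \left(12 - 4\right)\right) 0 = \left(-29 - 8\right) 0 = \left(-37\right) 0 = 0$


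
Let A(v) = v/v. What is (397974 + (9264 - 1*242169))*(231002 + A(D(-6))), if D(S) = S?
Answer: 38131434207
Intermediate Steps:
A(v) = 1
(397974 + (9264 - 1*242169))*(231002 + A(D(-6))) = (397974 + (9264 - 1*242169))*(231002 + 1) = (397974 + (9264 - 242169))*231003 = (397974 - 232905)*231003 = 165069*231003 = 38131434207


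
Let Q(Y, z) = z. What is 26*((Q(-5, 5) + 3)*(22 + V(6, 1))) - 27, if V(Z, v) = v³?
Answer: 4757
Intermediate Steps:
26*((Q(-5, 5) + 3)*(22 + V(6, 1))) - 27 = 26*((5 + 3)*(22 + 1³)) - 27 = 26*(8*(22 + 1)) - 27 = 26*(8*23) - 27 = 26*184 - 27 = 4784 - 27 = 4757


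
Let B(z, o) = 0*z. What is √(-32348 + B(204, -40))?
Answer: 2*I*√8087 ≈ 179.86*I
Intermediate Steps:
B(z, o) = 0
√(-32348 + B(204, -40)) = √(-32348 + 0) = √(-32348) = 2*I*√8087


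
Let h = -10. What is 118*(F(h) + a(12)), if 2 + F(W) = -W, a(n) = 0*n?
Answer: 944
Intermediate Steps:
a(n) = 0
F(W) = -2 - W
118*(F(h) + a(12)) = 118*((-2 - 1*(-10)) + 0) = 118*((-2 + 10) + 0) = 118*(8 + 0) = 118*8 = 944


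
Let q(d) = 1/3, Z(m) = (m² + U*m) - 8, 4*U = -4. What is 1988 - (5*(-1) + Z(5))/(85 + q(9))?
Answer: 508907/256 ≈ 1987.9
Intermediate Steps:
U = -1 (U = (¼)*(-4) = -1)
Z(m) = -8 + m² - m (Z(m) = (m² - m) - 8 = -8 + m² - m)
q(d) = ⅓
1988 - (5*(-1) + Z(5))/(85 + q(9)) = 1988 - (5*(-1) + (-8 + 5² - 1*5))/(85 + ⅓) = 1988 - (-5 + (-8 + 25 - 5))/256/3 = 1988 - (-5 + 12)*3/256 = 1988 - 7*3/256 = 1988 - 1*21/256 = 1988 - 21/256 = 508907/256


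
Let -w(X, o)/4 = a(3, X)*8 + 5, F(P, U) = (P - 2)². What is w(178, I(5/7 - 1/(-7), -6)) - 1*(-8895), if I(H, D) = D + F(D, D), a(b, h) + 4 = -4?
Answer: 9131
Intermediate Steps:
a(b, h) = -8 (a(b, h) = -4 - 4 = -8)
F(P, U) = (-2 + P)²
I(H, D) = D + (-2 + D)²
w(X, o) = 236 (w(X, o) = -4*(-8*8 + 5) = -4*(-64 + 5) = -4*(-59) = 236)
w(178, I(5/7 - 1/(-7), -6)) - 1*(-8895) = 236 - 1*(-8895) = 236 + 8895 = 9131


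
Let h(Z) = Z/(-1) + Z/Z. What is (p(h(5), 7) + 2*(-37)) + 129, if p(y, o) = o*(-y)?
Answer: 83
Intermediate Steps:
h(Z) = 1 - Z (h(Z) = Z*(-1) + 1 = -Z + 1 = 1 - Z)
p(y, o) = -o*y
(p(h(5), 7) + 2*(-37)) + 129 = (-1*7*(1 - 1*5) + 2*(-37)) + 129 = (-1*7*(1 - 5) - 74) + 129 = (-1*7*(-4) - 74) + 129 = (28 - 74) + 129 = -46 + 129 = 83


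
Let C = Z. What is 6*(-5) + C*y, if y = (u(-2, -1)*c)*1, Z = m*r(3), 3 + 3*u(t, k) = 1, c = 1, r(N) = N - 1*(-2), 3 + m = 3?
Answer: -30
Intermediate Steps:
m = 0 (m = -3 + 3 = 0)
r(N) = 2 + N (r(N) = N + 2 = 2 + N)
u(t, k) = -⅔ (u(t, k) = -1 + (⅓)*1 = -1 + ⅓ = -⅔)
Z = 0 (Z = 0*(2 + 3) = 0*5 = 0)
C = 0
y = -⅔ (y = -⅔*1*1 = -⅔*1 = -⅔ ≈ -0.66667)
6*(-5) + C*y = 6*(-5) + 0*(-⅔) = -30 + 0 = -30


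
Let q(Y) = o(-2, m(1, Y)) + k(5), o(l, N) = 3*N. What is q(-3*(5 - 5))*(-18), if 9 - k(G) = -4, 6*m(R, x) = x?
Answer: -234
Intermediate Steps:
m(R, x) = x/6
k(G) = 13 (k(G) = 9 - 1*(-4) = 9 + 4 = 13)
q(Y) = 13 + Y/2 (q(Y) = 3*(Y/6) + 13 = Y/2 + 13 = 13 + Y/2)
q(-3*(5 - 5))*(-18) = (13 + (-3*(5 - 5))/2)*(-18) = (13 + (-3*0)/2)*(-18) = (13 + (½)*0)*(-18) = (13 + 0)*(-18) = 13*(-18) = -234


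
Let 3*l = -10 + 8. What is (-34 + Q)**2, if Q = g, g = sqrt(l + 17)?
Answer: 3517/3 - 476*sqrt(3)/3 ≈ 897.51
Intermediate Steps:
l = -2/3 (l = (-10 + 8)/3 = (1/3)*(-2) = -2/3 ≈ -0.66667)
g = 7*sqrt(3)/3 (g = sqrt(-2/3 + 17) = sqrt(49/3) = 7*sqrt(3)/3 ≈ 4.0415)
Q = 7*sqrt(3)/3 ≈ 4.0415
(-34 + Q)**2 = (-34 + 7*sqrt(3)/3)**2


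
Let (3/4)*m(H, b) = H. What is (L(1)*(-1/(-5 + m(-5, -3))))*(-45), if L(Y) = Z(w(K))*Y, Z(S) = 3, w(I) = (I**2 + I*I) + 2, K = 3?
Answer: -81/7 ≈ -11.571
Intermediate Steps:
m(H, b) = 4*H/3
w(I) = 2 + 2*I**2 (w(I) = (I**2 + I**2) + 2 = 2*I**2 + 2 = 2 + 2*I**2)
L(Y) = 3*Y
(L(1)*(-1/(-5 + m(-5, -3))))*(-45) = ((3*1)*(-1/(-5 + (4/3)*(-5))))*(-45) = (3*(-1/(-5 - 20/3)))*(-45) = (3*(-1/(-35/3)))*(-45) = (3*(-3/35*(-1)))*(-45) = (3*(3/35))*(-45) = (9/35)*(-45) = -81/7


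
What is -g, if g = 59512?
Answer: -59512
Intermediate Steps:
-g = -1*59512 = -59512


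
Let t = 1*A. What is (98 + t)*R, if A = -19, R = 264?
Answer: 20856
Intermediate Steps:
t = -19 (t = 1*(-19) = -19)
(98 + t)*R = (98 - 19)*264 = 79*264 = 20856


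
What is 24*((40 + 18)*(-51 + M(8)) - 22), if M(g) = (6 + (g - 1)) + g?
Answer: -42288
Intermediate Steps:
M(g) = 5 + 2*g (M(g) = (6 + (-1 + g)) + g = (5 + g) + g = 5 + 2*g)
24*((40 + 18)*(-51 + M(8)) - 22) = 24*((40 + 18)*(-51 + (5 + 2*8)) - 22) = 24*(58*(-51 + (5 + 16)) - 22) = 24*(58*(-51 + 21) - 22) = 24*(58*(-30) - 22) = 24*(-1740 - 22) = 24*(-1762) = -42288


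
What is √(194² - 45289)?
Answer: I*√7653 ≈ 87.481*I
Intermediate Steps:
√(194² - 45289) = √(37636 - 45289) = √(-7653) = I*√7653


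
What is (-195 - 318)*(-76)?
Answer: 38988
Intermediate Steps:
(-195 - 318)*(-76) = -513*(-76) = 38988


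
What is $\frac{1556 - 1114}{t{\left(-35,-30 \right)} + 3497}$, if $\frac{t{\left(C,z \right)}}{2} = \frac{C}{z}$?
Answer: $\frac{663}{5249} \approx 0.12631$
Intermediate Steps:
$t{\left(C,z \right)} = \frac{2 C}{z}$ ($t{\left(C,z \right)} = 2 \frac{C}{z} = \frac{2 C}{z}$)
$\frac{1556 - 1114}{t{\left(-35,-30 \right)} + 3497} = \frac{1556 - 1114}{2 \left(-35\right) \frac{1}{-30} + 3497} = \frac{442}{2 \left(-35\right) \left(- \frac{1}{30}\right) + 3497} = \frac{442}{\frac{7}{3} + 3497} = \frac{442}{\frac{10498}{3}} = 442 \cdot \frac{3}{10498} = \frac{663}{5249}$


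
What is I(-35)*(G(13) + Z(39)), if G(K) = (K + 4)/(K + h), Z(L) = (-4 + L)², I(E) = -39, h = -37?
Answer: -381979/8 ≈ -47747.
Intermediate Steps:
G(K) = (4 + K)/(-37 + K) (G(K) = (K + 4)/(K - 37) = (4 + K)/(-37 + K))
I(-35)*(G(13) + Z(39)) = -39*((4 + 13)/(-37 + 13) + (-4 + 39)²) = -39*(17/(-24) + 35²) = -39*(-1/24*17 + 1225) = -39*(-17/24 + 1225) = -39*29383/24 = -381979/8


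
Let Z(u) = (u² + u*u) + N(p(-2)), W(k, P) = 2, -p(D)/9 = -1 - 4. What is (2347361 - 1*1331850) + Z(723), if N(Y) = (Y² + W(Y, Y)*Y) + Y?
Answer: 2063129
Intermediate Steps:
p(D) = 45 (p(D) = -9*(-1 - 4) = -9*(-5) = 45)
N(Y) = Y² + 3*Y (N(Y) = (Y² + 2*Y) + Y = Y² + 3*Y)
Z(u) = 2160 + 2*u² (Z(u) = (u² + u*u) + 45*(3 + 45) = (u² + u²) + 45*48 = 2*u² + 2160 = 2160 + 2*u²)
(2347361 - 1*1331850) + Z(723) = (2347361 - 1*1331850) + (2160 + 2*723²) = (2347361 - 1331850) + (2160 + 2*522729) = 1015511 + (2160 + 1045458) = 1015511 + 1047618 = 2063129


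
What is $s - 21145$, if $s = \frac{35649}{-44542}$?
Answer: $- \frac{941876239}{44542} \approx -21146.0$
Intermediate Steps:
$s = - \frac{35649}{44542}$ ($s = 35649 \left(- \frac{1}{44542}\right) = - \frac{35649}{44542} \approx -0.80035$)
$s - 21145 = - \frac{35649}{44542} - 21145 = - \frac{941876239}{44542}$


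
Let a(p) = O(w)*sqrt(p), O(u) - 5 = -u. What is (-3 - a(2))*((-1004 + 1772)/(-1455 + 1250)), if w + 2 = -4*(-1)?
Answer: 2304/205 + 2304*sqrt(2)/205 ≈ 27.133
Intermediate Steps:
w = 2 (w = -2 - 4*(-1) = -2 + 4 = 2)
O(u) = 5 - u
a(p) = 3*sqrt(p) (a(p) = (5 - 1*2)*sqrt(p) = (5 - 2)*sqrt(p) = 3*sqrt(p))
(-3 - a(2))*((-1004 + 1772)/(-1455 + 1250)) = (-3 - 3*sqrt(2))*((-1004 + 1772)/(-1455 + 1250)) = (-3 - 3*sqrt(2))*(768/(-205)) = (-3 - 3*sqrt(2))*(768*(-1/205)) = (-3 - 3*sqrt(2))*(-768/205) = 2304/205 + 2304*sqrt(2)/205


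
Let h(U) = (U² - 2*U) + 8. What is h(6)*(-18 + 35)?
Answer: 544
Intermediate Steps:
h(U) = 8 + U² - 2*U
h(6)*(-18 + 35) = (8 + 6² - 2*6)*(-18 + 35) = (8 + 36 - 12)*17 = 32*17 = 544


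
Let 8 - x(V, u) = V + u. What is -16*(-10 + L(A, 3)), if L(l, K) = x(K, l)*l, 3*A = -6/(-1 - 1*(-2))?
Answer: 384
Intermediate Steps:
x(V, u) = 8 - V - u (x(V, u) = 8 - (V + u) = 8 + (-V - u) = 8 - V - u)
A = -2 (A = (-6/(-1 - 1*(-2)))/3 = (-6/(-1 + 2))/3 = (-6/1)/3 = (-6*1)/3 = (1/3)*(-6) = -2)
L(l, K) = l*(8 - K - l) (L(l, K) = (8 - K - l)*l = l*(8 - K - l))
-16*(-10 + L(A, 3)) = -16*(-10 - 2*(8 - 1*3 - 1*(-2))) = -16*(-10 - 2*(8 - 3 + 2)) = -16*(-10 - 2*7) = -16*(-10 - 14) = -16*(-24) = 384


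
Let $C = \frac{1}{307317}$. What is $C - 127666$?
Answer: $- \frac{39233932121}{307317} \approx -1.2767 \cdot 10^{5}$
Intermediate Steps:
$C = \frac{1}{307317} \approx 3.254 \cdot 10^{-6}$
$C - 127666 = \frac{1}{307317} - 127666 = - \frac{39233932121}{307317}$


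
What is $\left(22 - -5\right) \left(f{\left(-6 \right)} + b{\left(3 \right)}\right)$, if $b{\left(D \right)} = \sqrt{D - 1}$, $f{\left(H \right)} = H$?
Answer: $-162 + 27 \sqrt{2} \approx -123.82$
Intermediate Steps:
$b{\left(D \right)} = \sqrt{-1 + D}$
$\left(22 - -5\right) \left(f{\left(-6 \right)} + b{\left(3 \right)}\right) = \left(22 - -5\right) \left(-6 + \sqrt{-1 + 3}\right) = \left(22 + 5\right) \left(-6 + \sqrt{2}\right) = 27 \left(-6 + \sqrt{2}\right) = -162 + 27 \sqrt{2}$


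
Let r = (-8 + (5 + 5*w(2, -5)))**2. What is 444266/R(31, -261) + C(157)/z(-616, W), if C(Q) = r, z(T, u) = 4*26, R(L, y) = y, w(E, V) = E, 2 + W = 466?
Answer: -46190875/27144 ≈ -1701.7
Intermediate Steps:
W = 464 (W = -2 + 466 = 464)
z(T, u) = 104
r = 49 (r = (-8 + (5 + 5*2))**2 = (-8 + (5 + 10))**2 = (-8 + 15)**2 = 7**2 = 49)
C(Q) = 49
444266/R(31, -261) + C(157)/z(-616, W) = 444266/(-261) + 49/104 = 444266*(-1/261) + 49*(1/104) = -444266/261 + 49/104 = -46190875/27144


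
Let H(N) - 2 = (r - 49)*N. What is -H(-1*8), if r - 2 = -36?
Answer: -666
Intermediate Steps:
r = -34 (r = 2 - 36 = -34)
H(N) = 2 - 83*N (H(N) = 2 + (-34 - 49)*N = 2 - 83*N)
-H(-1*8) = -(2 - (-83)*8) = -(2 - 83*(-8)) = -(2 + 664) = -1*666 = -666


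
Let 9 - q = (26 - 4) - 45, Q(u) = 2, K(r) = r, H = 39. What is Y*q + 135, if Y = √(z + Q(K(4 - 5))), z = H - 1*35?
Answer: 135 + 32*√6 ≈ 213.38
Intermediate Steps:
z = 4 (z = 39 - 1*35 = 39 - 35 = 4)
q = 32 (q = 9 - ((26 - 4) - 45) = 9 - (22 - 45) = 9 - 1*(-23) = 9 + 23 = 32)
Y = √6 (Y = √(4 + 2) = √6 ≈ 2.4495)
Y*q + 135 = √6*32 + 135 = 32*√6 + 135 = 135 + 32*√6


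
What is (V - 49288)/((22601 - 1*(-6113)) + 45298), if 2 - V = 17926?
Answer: -16803/18503 ≈ -0.90812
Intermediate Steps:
V = -17924 (V = 2 - 1*17926 = 2 - 17926 = -17924)
(V - 49288)/((22601 - 1*(-6113)) + 45298) = (-17924 - 49288)/((22601 - 1*(-6113)) + 45298) = -67212/((22601 + 6113) + 45298) = -67212/(28714 + 45298) = -67212/74012 = -67212*1/74012 = -16803/18503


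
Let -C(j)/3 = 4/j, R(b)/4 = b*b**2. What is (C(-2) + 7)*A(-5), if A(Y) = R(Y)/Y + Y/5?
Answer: 1287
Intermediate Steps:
R(b) = 4*b**3 (R(b) = 4*(b*b**2) = 4*b**3)
C(j) = -12/j
A(Y) = 4*Y**2 + Y/5 (A(Y) = (4*Y**3)/Y + Y/5 = 4*Y**2 + Y*(1/5) = 4*Y**2 + Y/5)
(C(-2) + 7)*A(-5) = (-12/(-2) + 7)*((1/5)*(-5)*(1 + 20*(-5))) = (-12*(-1/2) + 7)*((1/5)*(-5)*(1 - 100)) = (6 + 7)*((1/5)*(-5)*(-99)) = 13*99 = 1287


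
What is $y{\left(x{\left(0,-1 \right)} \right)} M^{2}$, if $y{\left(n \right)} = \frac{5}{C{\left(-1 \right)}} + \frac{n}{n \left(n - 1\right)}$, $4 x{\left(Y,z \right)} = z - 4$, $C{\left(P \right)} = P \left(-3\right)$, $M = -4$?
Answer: $\frac{176}{9} \approx 19.556$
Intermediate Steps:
$C{\left(P \right)} = - 3 P$
$x{\left(Y,z \right)} = -1 + \frac{z}{4}$ ($x{\left(Y,z \right)} = \frac{z - 4}{4} = \frac{-4 + z}{4} = -1 + \frac{z}{4}$)
$y{\left(n \right)} = \frac{5}{3} + \frac{1}{-1 + n}$ ($y{\left(n \right)} = \frac{5}{\left(-3\right) \left(-1\right)} + \frac{n}{n \left(n - 1\right)} = \frac{5}{3} + \frac{n}{n \left(-1 + n\right)} = 5 \cdot \frac{1}{3} + n \frac{1}{n \left(-1 + n\right)} = \frac{5}{3} + \frac{1}{-1 + n}$)
$y{\left(x{\left(0,-1 \right)} \right)} M^{2} = \frac{-2 + 5 \left(-1 + \frac{1}{4} \left(-1\right)\right)}{3 \left(-1 + \left(-1 + \frac{1}{4} \left(-1\right)\right)\right)} \left(-4\right)^{2} = \frac{-2 + 5 \left(-1 - \frac{1}{4}\right)}{3 \left(-1 - \frac{5}{4}\right)} 16 = \frac{-2 + 5 \left(- \frac{5}{4}\right)}{3 \left(-1 - \frac{5}{4}\right)} 16 = \frac{-2 - \frac{25}{4}}{3 \left(- \frac{9}{4}\right)} 16 = \frac{1}{3} \left(- \frac{4}{9}\right) \left(- \frac{33}{4}\right) 16 = \frac{11}{9} \cdot 16 = \frac{176}{9}$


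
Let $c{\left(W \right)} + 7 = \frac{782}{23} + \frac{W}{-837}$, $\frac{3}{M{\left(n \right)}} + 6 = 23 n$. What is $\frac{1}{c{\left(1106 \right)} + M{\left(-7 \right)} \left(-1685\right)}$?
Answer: $\frac{139779}{7820366} \approx 0.017874$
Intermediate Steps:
$M{\left(n \right)} = \frac{3}{-6 + 23 n}$
$c{\left(W \right)} = 27 - \frac{W}{837}$ ($c{\left(W \right)} = -7 + \left(\frac{782}{23} + \frac{W}{-837}\right) = -7 + \left(782 \cdot \frac{1}{23} + W \left(- \frac{1}{837}\right)\right) = -7 - \left(-34 + \frac{W}{837}\right) = 27 - \frac{W}{837}$)
$\frac{1}{c{\left(1106 \right)} + M{\left(-7 \right)} \left(-1685\right)} = \frac{1}{\left(27 - \frac{1106}{837}\right) + \frac{3}{-6 + 23 \left(-7\right)} \left(-1685\right)} = \frac{1}{\left(27 - \frac{1106}{837}\right) + \frac{3}{-6 - 161} \left(-1685\right)} = \frac{1}{\frac{21493}{837} + \frac{3}{-167} \left(-1685\right)} = \frac{1}{\frac{21493}{837} + 3 \left(- \frac{1}{167}\right) \left(-1685\right)} = \frac{1}{\frac{21493}{837} - - \frac{5055}{167}} = \frac{1}{\frac{21493}{837} + \frac{5055}{167}} = \frac{1}{\frac{7820366}{139779}} = \frac{139779}{7820366}$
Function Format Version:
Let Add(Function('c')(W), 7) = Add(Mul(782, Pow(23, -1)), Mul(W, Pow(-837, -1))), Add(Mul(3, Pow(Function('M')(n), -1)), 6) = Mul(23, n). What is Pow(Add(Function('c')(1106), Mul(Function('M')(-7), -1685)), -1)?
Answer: Rational(139779, 7820366) ≈ 0.017874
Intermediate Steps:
Function('M')(n) = Mul(3, Pow(Add(-6, Mul(23, n)), -1))
Function('c')(W) = Add(27, Mul(Rational(-1, 837), W)) (Function('c')(W) = Add(-7, Add(Mul(782, Pow(23, -1)), Mul(W, Pow(-837, -1)))) = Add(-7, Add(Mul(782, Rational(1, 23)), Mul(W, Rational(-1, 837)))) = Add(-7, Add(34, Mul(Rational(-1, 837), W))) = Add(27, Mul(Rational(-1, 837), W)))
Pow(Add(Function('c')(1106), Mul(Function('M')(-7), -1685)), -1) = Pow(Add(Add(27, Mul(Rational(-1, 837), 1106)), Mul(Mul(3, Pow(Add(-6, Mul(23, -7)), -1)), -1685)), -1) = Pow(Add(Add(27, Rational(-1106, 837)), Mul(Mul(3, Pow(Add(-6, -161), -1)), -1685)), -1) = Pow(Add(Rational(21493, 837), Mul(Mul(3, Pow(-167, -1)), -1685)), -1) = Pow(Add(Rational(21493, 837), Mul(Mul(3, Rational(-1, 167)), -1685)), -1) = Pow(Add(Rational(21493, 837), Mul(Rational(-3, 167), -1685)), -1) = Pow(Add(Rational(21493, 837), Rational(5055, 167)), -1) = Pow(Rational(7820366, 139779), -1) = Rational(139779, 7820366)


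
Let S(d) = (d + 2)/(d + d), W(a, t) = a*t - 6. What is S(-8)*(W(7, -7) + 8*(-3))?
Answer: -237/8 ≈ -29.625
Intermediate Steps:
W(a, t) = -6 + a*t
S(d) = (2 + d)/(2*d) (S(d) = (2 + d)/((2*d)) = (2 + d)*(1/(2*d)) = (2 + d)/(2*d))
S(-8)*(W(7, -7) + 8*(-3)) = ((1/2)*(2 - 8)/(-8))*((-6 + 7*(-7)) + 8*(-3)) = ((1/2)*(-1/8)*(-6))*((-6 - 49) - 24) = 3*(-55 - 24)/8 = (3/8)*(-79) = -237/8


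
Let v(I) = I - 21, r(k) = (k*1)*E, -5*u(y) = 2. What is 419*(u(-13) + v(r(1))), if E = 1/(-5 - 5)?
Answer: -18017/2 ≈ -9008.5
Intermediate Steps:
u(y) = -⅖ (u(y) = -⅕*2 = -⅖)
E = -⅒ (E = 1/(-10) = -⅒ ≈ -0.10000)
r(k) = -k/10 (r(k) = (k*1)*(-⅒) = k*(-⅒) = -k/10)
v(I) = -21 + I
419*(u(-13) + v(r(1))) = 419*(-⅖ + (-21 - ⅒*1)) = 419*(-⅖ + (-21 - ⅒)) = 419*(-⅖ - 211/10) = 419*(-43/2) = -18017/2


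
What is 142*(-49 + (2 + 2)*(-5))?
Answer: -9798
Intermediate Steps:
142*(-49 + (2 + 2)*(-5)) = 142*(-49 + 4*(-5)) = 142*(-49 - 20) = 142*(-69) = -9798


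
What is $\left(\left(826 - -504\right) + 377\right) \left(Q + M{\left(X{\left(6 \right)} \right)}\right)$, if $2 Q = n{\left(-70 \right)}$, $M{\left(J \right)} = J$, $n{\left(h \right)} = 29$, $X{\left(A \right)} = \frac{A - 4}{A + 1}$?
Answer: $\frac{353349}{14} \approx 25239.0$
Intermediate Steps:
$X{\left(A \right)} = \frac{-4 + A}{1 + A}$
$Q = \frac{29}{2}$ ($Q = \frac{1}{2} \cdot 29 = \frac{29}{2} \approx 14.5$)
$\left(\left(826 - -504\right) + 377\right) \left(Q + M{\left(X{\left(6 \right)} \right)}\right) = \left(\left(826 - -504\right) + 377\right) \left(\frac{29}{2} + \frac{-4 + 6}{1 + 6}\right) = \left(\left(826 + 504\right) + 377\right) \left(\frac{29}{2} + \frac{1}{7} \cdot 2\right) = \left(1330 + 377\right) \left(\frac{29}{2} + \frac{1}{7} \cdot 2\right) = 1707 \left(\frac{29}{2} + \frac{2}{7}\right) = 1707 \cdot \frac{207}{14} = \frac{353349}{14}$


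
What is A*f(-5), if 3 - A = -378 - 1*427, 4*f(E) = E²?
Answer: 5050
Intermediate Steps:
f(E) = E²/4
A = 808 (A = 3 - (-378 - 1*427) = 3 - (-378 - 427) = 3 - 1*(-805) = 3 + 805 = 808)
A*f(-5) = 808*((¼)*(-5)²) = 808*((¼)*25) = 808*(25/4) = 5050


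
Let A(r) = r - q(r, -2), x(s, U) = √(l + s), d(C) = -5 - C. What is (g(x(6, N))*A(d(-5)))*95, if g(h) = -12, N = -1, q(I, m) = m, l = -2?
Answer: -2280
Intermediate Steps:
x(s, U) = √(-2 + s)
A(r) = 2 + r (A(r) = r - 1*(-2) = r + 2 = 2 + r)
(g(x(6, N))*A(d(-5)))*95 = -12*(2 + (-5 - 1*(-5)))*95 = -12*(2 + (-5 + 5))*95 = -12*(2 + 0)*95 = -12*2*95 = -24*95 = -2280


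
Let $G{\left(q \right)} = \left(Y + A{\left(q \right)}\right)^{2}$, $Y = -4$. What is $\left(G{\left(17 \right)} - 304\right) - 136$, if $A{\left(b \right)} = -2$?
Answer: $-404$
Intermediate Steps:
$G{\left(q \right)} = 36$ ($G{\left(q \right)} = \left(-4 - 2\right)^{2} = \left(-6\right)^{2} = 36$)
$\left(G{\left(17 \right)} - 304\right) - 136 = \left(36 - 304\right) - 136 = -268 - 136 = -404$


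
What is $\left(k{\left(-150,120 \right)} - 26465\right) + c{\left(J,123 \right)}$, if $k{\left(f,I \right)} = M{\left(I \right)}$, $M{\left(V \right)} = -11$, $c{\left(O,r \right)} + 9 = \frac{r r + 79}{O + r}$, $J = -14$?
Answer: $- \frac{2871657}{109} \approx -26345.0$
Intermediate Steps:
$c{\left(O,r \right)} = -9 + \frac{79 + r^{2}}{O + r}$ ($c{\left(O,r \right)} = -9 + \frac{r r + 79}{O + r} = -9 + \frac{r^{2} + 79}{O + r} = -9 + \frac{79 + r^{2}}{O + r}$)
$k{\left(f,I \right)} = -11$
$\left(k{\left(-150,120 \right)} - 26465\right) + c{\left(J,123 \right)} = \left(-11 - 26465\right) + \frac{79 + 123^{2} - -126 - 1107}{-14 + 123} = -26476 + \frac{79 + 15129 + 126 - 1107}{109} = -26476 + \frac{1}{109} \cdot 14227 = -26476 + \frac{14227}{109} = - \frac{2871657}{109}$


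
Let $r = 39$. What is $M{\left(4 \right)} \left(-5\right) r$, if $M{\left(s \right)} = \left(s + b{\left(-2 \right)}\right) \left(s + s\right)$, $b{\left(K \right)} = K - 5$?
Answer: $4680$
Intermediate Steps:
$b{\left(K \right)} = -5 + K$ ($b{\left(K \right)} = K - 5 = -5 + K$)
$M{\left(s \right)} = 2 s \left(-7 + s\right)$ ($M{\left(s \right)} = \left(s - 7\right) \left(s + s\right) = \left(s - 7\right) 2 s = \left(-7 + s\right) 2 s = 2 s \left(-7 + s\right)$)
$M{\left(4 \right)} \left(-5\right) r = 2 \cdot 4 \left(-7 + 4\right) \left(-5\right) 39 = 2 \cdot 4 \left(-3\right) \left(-5\right) 39 = \left(-24\right) \left(-5\right) 39 = 120 \cdot 39 = 4680$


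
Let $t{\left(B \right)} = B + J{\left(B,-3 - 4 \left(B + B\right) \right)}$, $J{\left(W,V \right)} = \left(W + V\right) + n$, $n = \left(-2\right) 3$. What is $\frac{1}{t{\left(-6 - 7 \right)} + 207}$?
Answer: $\frac{1}{276} \approx 0.0036232$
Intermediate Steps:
$n = -6$
$J{\left(W,V \right)} = -6 + V + W$ ($J{\left(W,V \right)} = \left(W + V\right) - 6 = \left(V + W\right) - 6 = -6 + V + W$)
$t{\left(B \right)} = -9 - 6 B$ ($t{\left(B \right)} = B - \left(9 - B + 4 \left(B + B\right)\right) = B - \left(9 - B + 4 \cdot 2 B\right) = B - \left(9 + 7 B\right) = -9 - 6 B$)
$\frac{1}{t{\left(-6 - 7 \right)} + 207} = \frac{1}{\left(-9 - 6 \left(-6 - 7\right)\right) + 207} = \frac{1}{\left(-9 - -78\right) + 207} = \frac{1}{\left(-9 + 78\right) + 207} = \frac{1}{69 + 207} = \frac{1}{276}$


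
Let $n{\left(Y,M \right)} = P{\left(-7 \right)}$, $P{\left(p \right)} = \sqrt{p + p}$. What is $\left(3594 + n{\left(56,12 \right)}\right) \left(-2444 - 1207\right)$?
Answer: $-13121694 - 3651 i \sqrt{14} \approx -1.3122 \cdot 10^{7} - 13661.0 i$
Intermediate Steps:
$P{\left(p \right)} = \sqrt{2} \sqrt{p}$ ($P{\left(p \right)} = \sqrt{2 p} = \sqrt{2} \sqrt{p}$)
$n{\left(Y,M \right)} = i \sqrt{14}$ ($n{\left(Y,M \right)} = \sqrt{2} \sqrt{-7} = \sqrt{2} i \sqrt{7} = i \sqrt{14}$)
$\left(3594 + n{\left(56,12 \right)}\right) \left(-2444 - 1207\right) = \left(3594 + i \sqrt{14}\right) \left(-2444 - 1207\right) = \left(3594 + i \sqrt{14}\right) \left(-3651\right) = -13121694 - 3651 i \sqrt{14}$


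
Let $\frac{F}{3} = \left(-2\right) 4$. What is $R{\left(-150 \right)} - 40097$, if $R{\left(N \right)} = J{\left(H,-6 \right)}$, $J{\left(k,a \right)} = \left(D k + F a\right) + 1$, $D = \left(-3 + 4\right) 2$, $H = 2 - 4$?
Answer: $-39956$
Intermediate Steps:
$H = -2$ ($H = 2 - 4 = -2$)
$D = 2$ ($D = 1 \cdot 2 = 2$)
$F = -24$ ($F = 3 \left(\left(-2\right) 4\right) = 3 \left(-8\right) = -24$)
$J{\left(k,a \right)} = 1 - 24 a + 2 k$ ($J{\left(k,a \right)} = \left(2 k - 24 a\right) + 1 = \left(- 24 a + 2 k\right) + 1 = 1 - 24 a + 2 k$)
$R{\left(N \right)} = 141$ ($R{\left(N \right)} = 1 - -144 + 2 \left(-2\right) = 1 + 144 - 4 = 141$)
$R{\left(-150 \right)} - 40097 = 141 - 40097 = -39956$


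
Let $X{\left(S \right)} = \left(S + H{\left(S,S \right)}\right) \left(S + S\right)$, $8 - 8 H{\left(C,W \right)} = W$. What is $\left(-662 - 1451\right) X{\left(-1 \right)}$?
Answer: $\frac{2113}{4} \approx 528.25$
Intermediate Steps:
$H{\left(C,W \right)} = 1 - \frac{W}{8}$
$X{\left(S \right)} = 2 S \left(1 + \frac{7 S}{8}\right)$ ($X{\left(S \right)} = \left(S - \left(-1 + \frac{S}{8}\right)\right) \left(S + S\right) = \left(1 + \frac{7 S}{8}\right) 2 S = 2 S \left(1 + \frac{7 S}{8}\right)$)
$\left(-662 - 1451\right) X{\left(-1 \right)} = \left(-662 - 1451\right) \frac{1}{4} \left(-1\right) \left(8 + 7 \left(-1\right)\right) = - 2113 \cdot \frac{1}{4} \left(-1\right) \left(8 - 7\right) = - 2113 \cdot \frac{1}{4} \left(-1\right) 1 = \left(-2113\right) \left(- \frac{1}{4}\right) = \frac{2113}{4}$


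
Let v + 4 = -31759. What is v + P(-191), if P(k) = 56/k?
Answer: -6066789/191 ≈ -31763.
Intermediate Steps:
v = -31763 (v = -4 - 31759 = -31763)
v + P(-191) = -31763 + 56/(-191) = -31763 + 56*(-1/191) = -31763 - 56/191 = -6066789/191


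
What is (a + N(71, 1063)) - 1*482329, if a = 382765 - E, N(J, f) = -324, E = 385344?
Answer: -485232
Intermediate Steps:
a = -2579 (a = 382765 - 1*385344 = 382765 - 385344 = -2579)
(a + N(71, 1063)) - 1*482329 = (-2579 - 324) - 1*482329 = -2903 - 482329 = -485232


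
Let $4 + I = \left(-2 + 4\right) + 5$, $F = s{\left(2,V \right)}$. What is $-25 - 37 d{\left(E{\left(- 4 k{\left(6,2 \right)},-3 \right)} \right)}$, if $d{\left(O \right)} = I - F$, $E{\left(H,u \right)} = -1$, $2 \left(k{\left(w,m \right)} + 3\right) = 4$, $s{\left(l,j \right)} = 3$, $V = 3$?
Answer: $-25$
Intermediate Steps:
$F = 3$
$k{\left(w,m \right)} = -1$ ($k{\left(w,m \right)} = -3 + \frac{1}{2} \cdot 4 = -3 + 2 = -1$)
$I = 3$ ($I = -4 + \left(\left(-2 + 4\right) + 5\right) = -4 + \left(2 + 5\right) = -4 + 7 = 3$)
$d{\left(O \right)} = 0$ ($d{\left(O \right)} = 3 - 3 = 0$)
$-25 - 37 d{\left(E{\left(- 4 k{\left(6,2 \right)},-3 \right)} \right)} = -25 - 0 = -25 + 0 = -25$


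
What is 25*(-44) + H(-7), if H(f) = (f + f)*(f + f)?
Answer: -904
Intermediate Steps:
H(f) = 4*f² (H(f) = (2*f)*(2*f) = 4*f²)
25*(-44) + H(-7) = 25*(-44) + 4*(-7)² = -1100 + 4*49 = -1100 + 196 = -904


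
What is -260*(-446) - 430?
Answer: 115530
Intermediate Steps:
-260*(-446) - 430 = 115960 - 430 = 115530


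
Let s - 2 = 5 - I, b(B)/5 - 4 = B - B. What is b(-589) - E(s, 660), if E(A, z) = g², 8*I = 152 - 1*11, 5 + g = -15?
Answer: -380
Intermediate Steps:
b(B) = 20 (b(B) = 20 + 5*(B - B) = 20 + 5*0 = 20 + 0 = 20)
g = -20 (g = -5 - 15 = -20)
I = 141/8 (I = (152 - 1*11)/8 = (152 - 11)/8 = (⅛)*141 = 141/8 ≈ 17.625)
s = -85/8 (s = 2 + (5 - 1*141/8) = 2 + (5 - 141/8) = 2 - 101/8 = -85/8 ≈ -10.625)
E(A, z) = 400 (E(A, z) = (-20)² = 400)
b(-589) - E(s, 660) = 20 - 1*400 = 20 - 400 = -380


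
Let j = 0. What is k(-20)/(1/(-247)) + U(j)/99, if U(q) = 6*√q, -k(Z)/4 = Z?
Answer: -19760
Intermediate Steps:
k(Z) = -4*Z
k(-20)/(1/(-247)) + U(j)/99 = (-4*(-20))/(1/(-247)) + (6*√0)/99 = 80/(-1/247) + (6*0)*(1/99) = 80*(-247) + 0*(1/99) = -19760 + 0 = -19760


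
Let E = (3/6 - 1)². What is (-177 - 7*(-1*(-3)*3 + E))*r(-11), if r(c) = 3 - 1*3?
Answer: 0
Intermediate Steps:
E = ¼ (E = (3*(⅙) - 1)² = (½ - 1)² = (-½)² = ¼ ≈ 0.25000)
r(c) = 0 (r(c) = 3 - 3 = 0)
(-177 - 7*(-1*(-3)*3 + E))*r(-11) = (-177 - 7*(-1*(-3)*3 + ¼))*0 = (-177 - 7*(3*3 + ¼))*0 = (-177 - 7*(9 + ¼))*0 = (-177 - 7*37/4)*0 = (-177 - 1*259/4)*0 = (-177 - 259/4)*0 = -967/4*0 = 0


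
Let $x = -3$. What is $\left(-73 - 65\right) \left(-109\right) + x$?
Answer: $15039$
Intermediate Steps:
$\left(-73 - 65\right) \left(-109\right) + x = \left(-73 - 65\right) \left(-109\right) - 3 = \left(-138\right) \left(-109\right) - 3 = 15042 - 3 = 15039$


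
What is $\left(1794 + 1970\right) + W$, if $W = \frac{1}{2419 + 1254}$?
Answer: $\frac{13825173}{3673} \approx 3764.0$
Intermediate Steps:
$W = \frac{1}{3673} \approx 0.00027226$
$\left(1794 + 1970\right) + W = \left(1794 + 1970\right) + \frac{1}{3673} = 3764 + \frac{1}{3673} = \frac{13825173}{3673}$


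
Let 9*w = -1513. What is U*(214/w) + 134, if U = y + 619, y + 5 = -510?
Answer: 2438/1513 ≈ 1.6114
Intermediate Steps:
y = -515 (y = -5 - 510 = -515)
w = -1513/9 (w = (⅑)*(-1513) = -1513/9 ≈ -168.11)
U = 104 (U = -515 + 619 = 104)
U*(214/w) + 134 = 104*(214/(-1513/9)) + 134 = 104*(214*(-9/1513)) + 134 = 104*(-1926/1513) + 134 = -200304/1513 + 134 = 2438/1513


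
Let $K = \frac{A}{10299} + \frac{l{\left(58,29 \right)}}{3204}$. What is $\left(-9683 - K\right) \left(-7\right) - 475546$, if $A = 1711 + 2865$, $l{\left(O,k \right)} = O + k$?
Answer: $- \frac{1495035437369}{3666444} \approx -4.0776 \cdot 10^{5}$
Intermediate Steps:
$A = 4576$
$K = \frac{1728613}{3666444}$ ($K = \frac{4576}{10299} + \frac{58 + 29}{3204} = 4576 \cdot \frac{1}{10299} + 87 \cdot \frac{1}{3204} = \frac{4576}{10299} + \frac{29}{1068} = \frac{1728613}{3666444} \approx 0.47147$)
$\left(-9683 - K\right) \left(-7\right) - 475546 = \left(-9683 - \frac{1728613}{3666444}\right) \left(-7\right) - 475546 = \left(- \frac{35503905865}{3666444}\right) \left(-7\right) - 475546 = \frac{248527341055}{3666444} - 475546 = - \frac{1495035437369}{3666444}$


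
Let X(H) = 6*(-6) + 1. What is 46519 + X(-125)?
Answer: 46484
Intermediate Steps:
X(H) = -35 (X(H) = -36 + 1 = -35)
46519 + X(-125) = 46519 - 35 = 46484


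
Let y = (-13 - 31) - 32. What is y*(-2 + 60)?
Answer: -4408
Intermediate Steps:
y = -76 (y = -44 - 32 = -76)
y*(-2 + 60) = -76*(-2 + 60) = -76*58 = -4408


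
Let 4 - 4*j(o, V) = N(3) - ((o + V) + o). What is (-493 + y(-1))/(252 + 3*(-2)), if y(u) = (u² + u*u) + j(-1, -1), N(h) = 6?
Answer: -1969/984 ≈ -2.0010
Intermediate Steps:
j(o, V) = -½ + o/2 + V/4 (j(o, V) = 1 - (6 - ((o + V) + o))/4 = 1 - (6 - ((V + o) + o))/4 = 1 - (6 - (V + 2*o))/4 = 1 - (6 + (-V - 2*o))/4 = 1 - (6 - V - 2*o)/4 = 1 + (-3/2 + o/2 + V/4) = -½ + o/2 + V/4)
y(u) = -5/4 + 2*u² (y(u) = (u² + u*u) + (-½ + (½)*(-1) + (¼)*(-1)) = (u² + u²) + (-½ - ½ - ¼) = 2*u² - 5/4 = -5/4 + 2*u²)
(-493 + y(-1))/(252 + 3*(-2)) = (-493 + (-5/4 + 2*(-1)²))/(252 + 3*(-2)) = (-493 + (-5/4 + 2*1))/(252 - 6) = (-493 + (-5/4 + 2))/246 = (-493 + ¾)*(1/246) = -1969/4*1/246 = -1969/984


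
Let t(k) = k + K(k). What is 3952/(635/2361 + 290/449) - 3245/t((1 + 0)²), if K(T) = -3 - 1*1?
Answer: 15715432409/2909415 ≈ 5401.6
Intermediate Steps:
K(T) = -4 (K(T) = -3 - 1 = -4)
t(k) = -4 + k (t(k) = k - 4 = -4 + k)
3952/(635/2361 + 290/449) - 3245/t((1 + 0)²) = 3952/(635/2361 + 290/449) - 3245/(-4 + (1 + 0)²) = 3952/(635*(1/2361) + 290*(1/449)) - 3245/(-4 + 1²) = 3952/(635/2361 + 290/449) - 3245/(-4 + 1) = 3952/(969805/1060089) - 3245/(-3) = 3952*(1060089/969805) - 3245*(-⅓) = 4189471728/969805 + 3245/3 = 15715432409/2909415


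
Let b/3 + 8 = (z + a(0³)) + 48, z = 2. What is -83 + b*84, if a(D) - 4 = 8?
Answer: 13525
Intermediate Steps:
a(D) = 12 (a(D) = 4 + 8 = 12)
b = 162 (b = -24 + 3*((2 + 12) + 48) = -24 + 3*(14 + 48) = -24 + 3*62 = -24 + 186 = 162)
-83 + b*84 = -83 + 162*84 = -83 + 13608 = 13525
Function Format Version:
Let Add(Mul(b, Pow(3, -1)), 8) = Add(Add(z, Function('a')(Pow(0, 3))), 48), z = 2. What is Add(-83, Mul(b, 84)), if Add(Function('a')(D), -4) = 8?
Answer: 13525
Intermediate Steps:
Function('a')(D) = 12 (Function('a')(D) = Add(4, 8) = 12)
b = 162 (b = Add(-24, Mul(3, Add(Add(2, 12), 48))) = Add(-24, Mul(3, Add(14, 48))) = Add(-24, Mul(3, 62)) = Add(-24, 186) = 162)
Add(-83, Mul(b, 84)) = Add(-83, Mul(162, 84)) = Add(-83, 13608) = 13525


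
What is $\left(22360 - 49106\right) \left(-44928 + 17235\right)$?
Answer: $740676978$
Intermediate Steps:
$\left(22360 - 49106\right) \left(-44928 + 17235\right) = \left(-26746\right) \left(-27693\right) = 740676978$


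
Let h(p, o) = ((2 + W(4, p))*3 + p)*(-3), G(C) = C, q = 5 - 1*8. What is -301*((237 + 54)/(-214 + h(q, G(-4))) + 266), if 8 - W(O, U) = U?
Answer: -3670523/46 ≈ -79794.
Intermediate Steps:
q = -3 (q = 5 - 8 = -3)
W(O, U) = 8 - U
h(p, o) = -90 + 6*p (h(p, o) = ((2 + (8 - p))*3 + p)*(-3) = ((10 - p)*3 + p)*(-3) = ((30 - 3*p) + p)*(-3) = (30 - 2*p)*(-3) = -90 + 6*p)
-301*((237 + 54)/(-214 + h(q, G(-4))) + 266) = -301*((237 + 54)/(-214 + (-90 + 6*(-3))) + 266) = -301*(291/(-214 + (-90 - 18)) + 266) = -301*(291/(-214 - 108) + 266) = -301*(291/(-322) + 266) = -301*(291*(-1/322) + 266) = -301*(-291/322 + 266) = -301*85361/322 = -3670523/46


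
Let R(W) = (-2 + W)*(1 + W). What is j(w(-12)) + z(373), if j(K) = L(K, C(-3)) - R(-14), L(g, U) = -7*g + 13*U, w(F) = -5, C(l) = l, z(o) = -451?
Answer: -663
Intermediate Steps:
R(W) = (1 + W)*(-2 + W)
j(K) = -247 - 7*K (j(K) = (-7*K + 13*(-3)) - (-2 + (-14)² - 1*(-14)) = (-7*K - 39) - (-2 + 196 + 14) = (-39 - 7*K) - 1*208 = (-39 - 7*K) - 208 = -247 - 7*K)
j(w(-12)) + z(373) = (-247 - 7*(-5)) - 451 = (-247 + 35) - 451 = -212 - 451 = -663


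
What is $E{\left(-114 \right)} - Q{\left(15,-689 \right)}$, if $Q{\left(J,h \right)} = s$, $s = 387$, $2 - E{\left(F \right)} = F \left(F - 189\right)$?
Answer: $-34927$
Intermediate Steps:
$E{\left(F \right)} = 2 - F \left(-189 + F\right)$ ($E{\left(F \right)} = 2 - F \left(F - 189\right) = 2 - F \left(-189 + F\right)$)
$Q{\left(J,h \right)} = 387$
$E{\left(-114 \right)} - Q{\left(15,-689 \right)} = \left(2 - \left(-114\right)^{2} + 189 \left(-114\right)\right) - 387 = \left(2 - 12996 - 21546\right) - 387 = -34540 - 387 = -34927$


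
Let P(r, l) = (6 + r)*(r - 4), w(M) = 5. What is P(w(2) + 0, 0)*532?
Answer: 5852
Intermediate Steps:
P(r, l) = (-4 + r)*(6 + r) (P(r, l) = (6 + r)*(-4 + r) = (-4 + r)*(6 + r))
P(w(2) + 0, 0)*532 = (-24 + (5 + 0)**2 + 2*(5 + 0))*532 = (-24 + 5**2 + 2*5)*532 = (-24 + 25 + 10)*532 = 11*532 = 5852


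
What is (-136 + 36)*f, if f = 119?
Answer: -11900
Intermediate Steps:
(-136 + 36)*f = (-136 + 36)*119 = -100*119 = -11900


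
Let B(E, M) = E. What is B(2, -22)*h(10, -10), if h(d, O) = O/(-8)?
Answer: 5/2 ≈ 2.5000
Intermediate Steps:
h(d, O) = -O/8 (h(d, O) = O*(-⅛) = -O/8)
B(2, -22)*h(10, -10) = 2*(-⅛*(-10)) = 2*(5/4) = 5/2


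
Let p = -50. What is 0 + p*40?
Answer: -2000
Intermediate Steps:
0 + p*40 = 0 - 50*40 = 0 - 2000 = -2000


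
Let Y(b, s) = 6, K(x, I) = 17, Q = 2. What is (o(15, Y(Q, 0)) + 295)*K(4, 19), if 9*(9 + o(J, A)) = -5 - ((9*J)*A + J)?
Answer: 29648/9 ≈ 3294.2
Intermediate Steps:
o(J, A) = -86/9 - J/9 - A*J (o(J, A) = -9 + (-5 - ((9*J)*A + J))/9 = -9 + (-5 - (9*A*J + J))/9 = -9 + (-5 - (J + 9*A*J))/9 = -9 + (-5 + (-J - 9*A*J))/9 = -9 + (-5 - J - 9*A*J)/9 = -9 + (-5/9 - J/9 - A*J) = -86/9 - J/9 - A*J)
(o(15, Y(Q, 0)) + 295)*K(4, 19) = ((-86/9 - 1/9*15 - 1*6*15) + 295)*17 = ((-86/9 - 5/3 - 90) + 295)*17 = (-911/9 + 295)*17 = (1744/9)*17 = 29648/9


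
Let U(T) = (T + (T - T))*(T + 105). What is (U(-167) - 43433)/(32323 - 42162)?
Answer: 33079/9839 ≈ 3.3620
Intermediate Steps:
U(T) = T*(105 + T) (U(T) = (T + 0)*(105 + T) = T*(105 + T))
(U(-167) - 43433)/(32323 - 42162) = (-167*(105 - 167) - 43433)/(32323 - 42162) = (-167*(-62) - 43433)/(-9839) = (10354 - 43433)*(-1/9839) = -33079*(-1/9839) = 33079/9839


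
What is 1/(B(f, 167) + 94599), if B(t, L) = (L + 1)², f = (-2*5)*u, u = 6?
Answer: 1/122823 ≈ 8.1418e-6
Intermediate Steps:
f = -60 (f = -2*5*6 = -10*6 = -60)
B(t, L) = (1 + L)²
1/(B(f, 167) + 94599) = 1/((1 + 167)² + 94599) = 1/(168² + 94599) = 1/(28224 + 94599) = 1/122823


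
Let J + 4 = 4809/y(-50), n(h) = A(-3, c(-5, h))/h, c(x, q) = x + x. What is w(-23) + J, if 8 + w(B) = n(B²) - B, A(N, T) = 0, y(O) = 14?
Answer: 709/2 ≈ 354.50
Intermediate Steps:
c(x, q) = 2*x
n(h) = 0 (n(h) = 0/h = 0)
w(B) = -8 - B (w(B) = -8 + (0 - B) = -8 - B)
J = 679/2 (J = -4 + 4809/14 = -4 + 4809*(1/14) = -4 + 687/2 = 679/2 ≈ 339.50)
w(-23) + J = (-8 - 1*(-23)) + 679/2 = (-8 + 23) + 679/2 = 15 + 679/2 = 709/2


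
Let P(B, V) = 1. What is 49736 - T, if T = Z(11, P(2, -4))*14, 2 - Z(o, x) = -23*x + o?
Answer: 49540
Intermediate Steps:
Z(o, x) = 2 - o + 23*x (Z(o, x) = 2 - (-23*x + o) = 2 - (o - 23*x) = 2 + (-o + 23*x) = 2 - o + 23*x)
T = 196 (T = (2 - 1*11 + 23*1)*14 = (2 - 11 + 23)*14 = 14*14 = 196)
49736 - T = 49736 - 1*196 = 49736 - 196 = 49540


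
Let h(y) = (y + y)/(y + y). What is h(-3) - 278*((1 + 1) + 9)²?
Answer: -33637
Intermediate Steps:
h(y) = 1 (h(y) = (2*y)/((2*y)) = (2*y)*(1/(2*y)) = 1)
h(-3) - 278*((1 + 1) + 9)² = 1 - 278*((1 + 1) + 9)² = 1 - 278*(2 + 9)² = 1 - 278*11² = 1 - 278*121 = 1 - 33638 = -33637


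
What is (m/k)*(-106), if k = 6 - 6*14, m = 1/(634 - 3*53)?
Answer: 53/18525 ≈ 0.0028610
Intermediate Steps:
m = 1/475 (m = 1/(634 - 159) = 1/475 ≈ 0.0021053)
k = -78 (k = 6 - 84 = -78)
(m/k)*(-106) = ((1/475)/(-78))*(-106) = ((1/475)*(-1/78))*(-106) = -1/37050*(-106) = 53/18525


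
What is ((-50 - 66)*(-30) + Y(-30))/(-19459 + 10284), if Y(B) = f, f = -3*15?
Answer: -687/1835 ≈ -0.37439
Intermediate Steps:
f = -45
Y(B) = -45
((-50 - 66)*(-30) + Y(-30))/(-19459 + 10284) = ((-50 - 66)*(-30) - 45)/(-19459 + 10284) = (-116*(-30) - 45)/(-9175) = (3480 - 45)*(-1/9175) = 3435*(-1/9175) = -687/1835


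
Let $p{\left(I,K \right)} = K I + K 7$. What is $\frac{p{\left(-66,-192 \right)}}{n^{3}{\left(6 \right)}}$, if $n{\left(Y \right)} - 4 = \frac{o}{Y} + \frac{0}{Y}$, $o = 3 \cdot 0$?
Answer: $177$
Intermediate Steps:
$p{\left(I,K \right)} = 7 K + I K$ ($p{\left(I,K \right)} = I K + 7 K = 7 K + I K$)
$o = 0$
$n{\left(Y \right)} = 4$ ($n{\left(Y \right)} = 4 + \left(\frac{0}{Y} + \frac{0}{Y}\right) = 4 + \left(0 + 0\right) = 4 + 0 = 4$)
$\frac{p{\left(-66,-192 \right)}}{n^{3}{\left(6 \right)}} = \frac{\left(-192\right) \left(7 - 66\right)}{4^{3}} = \frac{\left(-192\right) \left(-59\right)}{64} = 11328 \cdot \frac{1}{64} = 177$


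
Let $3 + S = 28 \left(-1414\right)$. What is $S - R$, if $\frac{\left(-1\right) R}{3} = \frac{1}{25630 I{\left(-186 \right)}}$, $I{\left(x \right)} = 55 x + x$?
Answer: $- \frac{3523454519201}{88987360} \approx -39595.0$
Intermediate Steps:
$I{\left(x \right)} = 56 x$
$R = \frac{1}{88987360}$ ($R = - 3 \frac{1}{25630 \cdot 56 \left(-186\right)} = - 3 \frac{1}{25630 \left(-10416\right)} = - 3 \cdot \frac{1}{25630} \left(- \frac{1}{10416}\right) = \left(-3\right) \left(- \frac{1}{266962080}\right) = \frac{1}{88987360} \approx 1.1238 \cdot 10^{-8}$)
$S = -39595$ ($S = -3 + 28 \left(-1414\right) = -3 - 39592 = -39595$)
$S - R = -39595 - \frac{1}{88987360} = - \frac{3523454519201}{88987360}$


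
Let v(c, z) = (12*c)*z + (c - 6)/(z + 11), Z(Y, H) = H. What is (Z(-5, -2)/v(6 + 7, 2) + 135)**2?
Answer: 300829213441/16507969 ≈ 18223.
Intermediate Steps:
v(c, z) = (-6 + c)/(11 + z) + 12*c*z (v(c, z) = 12*c*z + (-6 + c)/(11 + z) = (-6 + c)/(11 + z) + 12*c*z)
(Z(-5, -2)/v(6 + 7, 2) + 135)**2 = (-2*(11 + 2)/(-6 + (6 + 7) + 12*(6 + 7)*2**2 + 132*(6 + 7)*2) + 135)**2 = (-2*13/(-6 + 13 + 12*13*4 + 132*13*2) + 135)**2 = (-2*13/(-6 + 13 + 624 + 3432) + 135)**2 = (-2/((1/13)*4063) + 135)**2 = (-2/4063/13 + 135)**2 = (-2*13/4063 + 135)**2 = (-26/4063 + 135)**2 = (548479/4063)**2 = 300829213441/16507969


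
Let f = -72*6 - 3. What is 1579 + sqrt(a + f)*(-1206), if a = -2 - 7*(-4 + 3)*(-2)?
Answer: 1579 - 1206*I*sqrt(451) ≈ 1579.0 - 25612.0*I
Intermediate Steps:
f = -435 (f = -12*36 - 3 = -432 - 3 = -435)
a = -16 (a = -2 - (-7)*(-2) = -2 - 7*2 = -2 - 14 = -16)
1579 + sqrt(a + f)*(-1206) = 1579 + sqrt(-16 - 435)*(-1206) = 1579 + sqrt(-451)*(-1206) = 1579 + (I*sqrt(451))*(-1206) = 1579 - 1206*I*sqrt(451)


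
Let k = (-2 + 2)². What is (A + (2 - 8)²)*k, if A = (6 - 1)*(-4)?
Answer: 0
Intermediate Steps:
A = -20 (A = 5*(-4) = -20)
k = 0 (k = 0² = 0)
(A + (2 - 8)²)*k = (-20 + (2 - 8)²)*0 = (-20 + (-6)²)*0 = (-20 + 36)*0 = 16*0 = 0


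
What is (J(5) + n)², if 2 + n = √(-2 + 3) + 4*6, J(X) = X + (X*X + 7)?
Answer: 3600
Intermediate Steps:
J(X) = 7 + X + X² (J(X) = X + (X² + 7) = X + (7 + X²) = 7 + X + X²)
n = 23 (n = -2 + (√(-2 + 3) + 4*6) = -2 + (√1 + 24) = -2 + (1 + 24) = -2 + 25 = 23)
(J(5) + n)² = ((7 + 5 + 5²) + 23)² = ((7 + 5 + 25) + 23)² = (37 + 23)² = 60² = 3600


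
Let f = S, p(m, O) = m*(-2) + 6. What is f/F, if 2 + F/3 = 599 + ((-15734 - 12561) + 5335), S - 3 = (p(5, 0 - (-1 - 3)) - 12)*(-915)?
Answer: -4881/22363 ≈ -0.21826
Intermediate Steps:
p(m, O) = 6 - 2*m (p(m, O) = -2*m + 6 = 6 - 2*m)
S = 14643 (S = 3 + ((6 - 2*5) - 12)*(-915) = 3 + ((6 - 10) - 12)*(-915) = 3 + (-4 - 12)*(-915) = 3 - 16*(-915) = 3 + 14640 = 14643)
f = 14643
F = -67089 (F = -6 + 3*(599 + ((-15734 - 12561) + 5335)) = -6 + 3*(599 + (-28295 + 5335)) = -6 + 3*(599 - 22960) = -6 + 3*(-22361) = -6 - 67083 = -67089)
f/F = 14643/(-67089) = 14643*(-1/67089) = -4881/22363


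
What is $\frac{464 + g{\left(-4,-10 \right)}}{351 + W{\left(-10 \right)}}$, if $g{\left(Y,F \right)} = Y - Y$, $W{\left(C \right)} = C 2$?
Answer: $\frac{464}{331} \approx 1.4018$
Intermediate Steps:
$W{\left(C \right)} = 2 C$
$g{\left(Y,F \right)} = 0$
$\frac{464 + g{\left(-4,-10 \right)}}{351 + W{\left(-10 \right)}} = \frac{464 + 0}{351 + 2 \left(-10\right)} = \frac{464}{351 - 20} = \frac{464}{331}$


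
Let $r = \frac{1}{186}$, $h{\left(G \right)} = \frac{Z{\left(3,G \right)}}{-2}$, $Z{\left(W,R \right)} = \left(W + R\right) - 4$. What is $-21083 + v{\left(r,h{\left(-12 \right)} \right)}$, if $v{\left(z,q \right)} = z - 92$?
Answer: $- \frac{3938549}{186} \approx -21175.0$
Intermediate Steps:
$Z{\left(W,R \right)} = -4 + R + W$ ($Z{\left(W,R \right)} = \left(R + W\right) - 4 = -4 + R + W$)
$h{\left(G \right)} = \frac{1}{2} - \frac{G}{2}$ ($h{\left(G \right)} = \frac{-4 + G + 3}{-2} = \left(-1 + G\right) \left(- \frac{1}{2}\right) = \frac{1}{2} - \frac{G}{2}$)
$r = \frac{1}{186} \approx 0.0053763$
$v{\left(z,q \right)} = -92 + z$
$-21083 + v{\left(r,h{\left(-12 \right)} \right)} = -21083 + \left(-92 + \frac{1}{186}\right) = -21083 - \frac{17111}{186} = - \frac{3938549}{186}$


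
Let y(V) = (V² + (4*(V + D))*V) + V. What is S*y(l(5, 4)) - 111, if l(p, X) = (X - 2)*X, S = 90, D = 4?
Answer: 40929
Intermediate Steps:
l(p, X) = X*(-2 + X) (l(p, X) = (-2 + X)*X = X*(-2 + X))
y(V) = V + V² + V*(16 + 4*V) (y(V) = (V² + (4*(V + 4))*V) + V = (V² + (4*(4 + V))*V) + V = (V² + (16 + 4*V)*V) + V = (V² + V*(16 + 4*V)) + V = V + V² + V*(16 + 4*V))
S*y(l(5, 4)) - 111 = 90*((4*(-2 + 4))*(17 + 5*(4*(-2 + 4)))) - 111 = 90*((4*2)*(17 + 5*(4*2))) - 111 = 90*(8*(17 + 5*8)) - 111 = 90*(8*(17 + 40)) - 111 = 90*(8*57) - 111 = 90*456 - 111 = 41040 - 111 = 40929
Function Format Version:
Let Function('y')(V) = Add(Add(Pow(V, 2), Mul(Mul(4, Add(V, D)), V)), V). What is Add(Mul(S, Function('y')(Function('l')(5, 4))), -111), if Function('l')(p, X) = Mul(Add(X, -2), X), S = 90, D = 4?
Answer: 40929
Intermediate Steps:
Function('l')(p, X) = Mul(X, Add(-2, X)) (Function('l')(p, X) = Mul(Add(-2, X), X) = Mul(X, Add(-2, X)))
Function('y')(V) = Add(V, Pow(V, 2), Mul(V, Add(16, Mul(4, V)))) (Function('y')(V) = Add(Add(Pow(V, 2), Mul(Mul(4, Add(V, 4)), V)), V) = Add(Add(Pow(V, 2), Mul(Mul(4, Add(4, V)), V)), V) = Add(Add(Pow(V, 2), Mul(Add(16, Mul(4, V)), V)), V) = Add(Add(Pow(V, 2), Mul(V, Add(16, Mul(4, V)))), V) = Add(V, Pow(V, 2), Mul(V, Add(16, Mul(4, V)))))
Add(Mul(S, Function('y')(Function('l')(5, 4))), -111) = Add(Mul(90, Mul(Mul(4, Add(-2, 4)), Add(17, Mul(5, Mul(4, Add(-2, 4)))))), -111) = Add(Mul(90, Mul(Mul(4, 2), Add(17, Mul(5, Mul(4, 2))))), -111) = Add(Mul(90, Mul(8, Add(17, Mul(5, 8)))), -111) = Add(Mul(90, Mul(8, Add(17, 40))), -111) = Add(Mul(90, Mul(8, 57)), -111) = Add(Mul(90, 456), -111) = Add(41040, -111) = 40929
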